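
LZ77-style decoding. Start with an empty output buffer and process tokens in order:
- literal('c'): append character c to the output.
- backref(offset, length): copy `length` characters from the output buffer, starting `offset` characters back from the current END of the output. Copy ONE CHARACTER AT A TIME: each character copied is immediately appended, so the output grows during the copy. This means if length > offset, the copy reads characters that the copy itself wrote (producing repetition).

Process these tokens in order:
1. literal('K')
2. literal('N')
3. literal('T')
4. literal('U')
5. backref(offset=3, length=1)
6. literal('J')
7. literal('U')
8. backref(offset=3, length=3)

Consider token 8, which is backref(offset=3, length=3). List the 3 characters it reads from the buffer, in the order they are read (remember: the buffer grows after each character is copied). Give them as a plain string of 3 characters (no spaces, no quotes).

Token 1: literal('K'). Output: "K"
Token 2: literal('N'). Output: "KN"
Token 3: literal('T'). Output: "KNT"
Token 4: literal('U'). Output: "KNTU"
Token 5: backref(off=3, len=1). Copied 'N' from pos 1. Output: "KNTUN"
Token 6: literal('J'). Output: "KNTUNJ"
Token 7: literal('U'). Output: "KNTUNJU"
Token 8: backref(off=3, len=3). Buffer before: "KNTUNJU" (len 7)
  byte 1: read out[4]='N', append. Buffer now: "KNTUNJUN"
  byte 2: read out[5]='J', append. Buffer now: "KNTUNJUNJ"
  byte 3: read out[6]='U', append. Buffer now: "KNTUNJUNJU"

Answer: NJU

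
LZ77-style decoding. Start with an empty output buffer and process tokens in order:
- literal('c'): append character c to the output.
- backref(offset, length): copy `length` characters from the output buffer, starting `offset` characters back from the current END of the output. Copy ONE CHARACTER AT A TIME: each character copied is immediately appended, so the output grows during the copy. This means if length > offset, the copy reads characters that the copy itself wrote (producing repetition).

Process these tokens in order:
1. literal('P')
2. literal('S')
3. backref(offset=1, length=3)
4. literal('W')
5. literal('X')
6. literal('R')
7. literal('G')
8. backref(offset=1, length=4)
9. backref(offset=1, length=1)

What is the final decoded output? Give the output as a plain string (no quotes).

Answer: PSSSSWXRGGGGGG

Derivation:
Token 1: literal('P'). Output: "P"
Token 2: literal('S'). Output: "PS"
Token 3: backref(off=1, len=3) (overlapping!). Copied 'SSS' from pos 1. Output: "PSSSS"
Token 4: literal('W'). Output: "PSSSSW"
Token 5: literal('X'). Output: "PSSSSWX"
Token 6: literal('R'). Output: "PSSSSWXR"
Token 7: literal('G'). Output: "PSSSSWXRG"
Token 8: backref(off=1, len=4) (overlapping!). Copied 'GGGG' from pos 8. Output: "PSSSSWXRGGGGG"
Token 9: backref(off=1, len=1). Copied 'G' from pos 12. Output: "PSSSSWXRGGGGGG"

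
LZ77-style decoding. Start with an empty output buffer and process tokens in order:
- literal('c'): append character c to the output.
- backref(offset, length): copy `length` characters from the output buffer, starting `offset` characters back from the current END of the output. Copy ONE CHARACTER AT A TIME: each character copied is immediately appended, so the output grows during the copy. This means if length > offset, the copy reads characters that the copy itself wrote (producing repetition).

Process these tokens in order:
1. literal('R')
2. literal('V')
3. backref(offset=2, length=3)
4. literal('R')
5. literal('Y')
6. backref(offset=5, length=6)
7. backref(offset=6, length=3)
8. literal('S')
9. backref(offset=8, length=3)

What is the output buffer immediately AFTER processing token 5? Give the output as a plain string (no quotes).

Token 1: literal('R'). Output: "R"
Token 2: literal('V'). Output: "RV"
Token 3: backref(off=2, len=3) (overlapping!). Copied 'RVR' from pos 0. Output: "RVRVR"
Token 4: literal('R'). Output: "RVRVRR"
Token 5: literal('Y'). Output: "RVRVRRY"

Answer: RVRVRRY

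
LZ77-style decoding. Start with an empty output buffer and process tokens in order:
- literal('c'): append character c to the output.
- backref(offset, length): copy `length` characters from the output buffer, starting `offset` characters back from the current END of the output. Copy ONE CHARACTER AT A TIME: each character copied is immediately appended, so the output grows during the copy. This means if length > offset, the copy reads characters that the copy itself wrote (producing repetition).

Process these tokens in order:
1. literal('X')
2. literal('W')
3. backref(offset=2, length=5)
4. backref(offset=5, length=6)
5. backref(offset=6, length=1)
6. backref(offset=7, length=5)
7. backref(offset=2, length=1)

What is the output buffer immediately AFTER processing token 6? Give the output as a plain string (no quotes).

Token 1: literal('X'). Output: "X"
Token 2: literal('W'). Output: "XW"
Token 3: backref(off=2, len=5) (overlapping!). Copied 'XWXWX' from pos 0. Output: "XWXWXWX"
Token 4: backref(off=5, len=6) (overlapping!). Copied 'XWXWXX' from pos 2. Output: "XWXWXWXXWXWXX"
Token 5: backref(off=6, len=1). Copied 'X' from pos 7. Output: "XWXWXWXXWXWXXX"
Token 6: backref(off=7, len=5). Copied 'XWXWX' from pos 7. Output: "XWXWXWXXWXWXXXXWXWX"

Answer: XWXWXWXXWXWXXXXWXWX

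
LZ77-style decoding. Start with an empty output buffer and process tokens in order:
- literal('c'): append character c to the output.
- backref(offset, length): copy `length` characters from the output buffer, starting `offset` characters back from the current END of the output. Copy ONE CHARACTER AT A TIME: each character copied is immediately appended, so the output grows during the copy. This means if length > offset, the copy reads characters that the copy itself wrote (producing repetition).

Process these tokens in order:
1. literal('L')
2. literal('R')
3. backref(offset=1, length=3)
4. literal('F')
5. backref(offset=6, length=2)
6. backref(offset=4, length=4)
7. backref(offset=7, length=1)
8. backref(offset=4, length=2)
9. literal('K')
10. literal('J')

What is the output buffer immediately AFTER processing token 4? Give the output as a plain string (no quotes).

Answer: LRRRRF

Derivation:
Token 1: literal('L'). Output: "L"
Token 2: literal('R'). Output: "LR"
Token 3: backref(off=1, len=3) (overlapping!). Copied 'RRR' from pos 1. Output: "LRRRR"
Token 4: literal('F'). Output: "LRRRRF"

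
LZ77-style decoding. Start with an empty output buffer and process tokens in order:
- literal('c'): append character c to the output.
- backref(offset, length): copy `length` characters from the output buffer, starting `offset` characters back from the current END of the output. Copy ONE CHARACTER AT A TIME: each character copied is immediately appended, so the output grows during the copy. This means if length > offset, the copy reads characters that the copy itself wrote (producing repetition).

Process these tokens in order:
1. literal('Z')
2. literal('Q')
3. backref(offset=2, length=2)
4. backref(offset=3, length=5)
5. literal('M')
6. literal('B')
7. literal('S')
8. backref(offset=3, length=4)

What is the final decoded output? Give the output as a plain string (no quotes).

Answer: ZQZQQZQQZMBSMBSM

Derivation:
Token 1: literal('Z'). Output: "Z"
Token 2: literal('Q'). Output: "ZQ"
Token 3: backref(off=2, len=2). Copied 'ZQ' from pos 0. Output: "ZQZQ"
Token 4: backref(off=3, len=5) (overlapping!). Copied 'QZQQZ' from pos 1. Output: "ZQZQQZQQZ"
Token 5: literal('M'). Output: "ZQZQQZQQZM"
Token 6: literal('B'). Output: "ZQZQQZQQZMB"
Token 7: literal('S'). Output: "ZQZQQZQQZMBS"
Token 8: backref(off=3, len=4) (overlapping!). Copied 'MBSM' from pos 9. Output: "ZQZQQZQQZMBSMBSM"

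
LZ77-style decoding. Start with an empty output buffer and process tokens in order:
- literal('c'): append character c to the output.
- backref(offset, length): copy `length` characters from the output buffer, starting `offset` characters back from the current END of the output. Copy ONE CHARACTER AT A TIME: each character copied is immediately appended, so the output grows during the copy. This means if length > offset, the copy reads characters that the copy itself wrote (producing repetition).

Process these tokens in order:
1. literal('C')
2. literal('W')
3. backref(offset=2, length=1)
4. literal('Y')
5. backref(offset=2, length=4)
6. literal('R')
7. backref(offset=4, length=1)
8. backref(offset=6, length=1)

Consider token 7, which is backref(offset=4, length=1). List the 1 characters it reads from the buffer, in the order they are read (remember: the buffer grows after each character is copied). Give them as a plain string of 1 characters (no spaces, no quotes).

Token 1: literal('C'). Output: "C"
Token 2: literal('W'). Output: "CW"
Token 3: backref(off=2, len=1). Copied 'C' from pos 0. Output: "CWC"
Token 4: literal('Y'). Output: "CWCY"
Token 5: backref(off=2, len=4) (overlapping!). Copied 'CYCY' from pos 2. Output: "CWCYCYCY"
Token 6: literal('R'). Output: "CWCYCYCYR"
Token 7: backref(off=4, len=1). Buffer before: "CWCYCYCYR" (len 9)
  byte 1: read out[5]='Y', append. Buffer now: "CWCYCYCYRY"

Answer: Y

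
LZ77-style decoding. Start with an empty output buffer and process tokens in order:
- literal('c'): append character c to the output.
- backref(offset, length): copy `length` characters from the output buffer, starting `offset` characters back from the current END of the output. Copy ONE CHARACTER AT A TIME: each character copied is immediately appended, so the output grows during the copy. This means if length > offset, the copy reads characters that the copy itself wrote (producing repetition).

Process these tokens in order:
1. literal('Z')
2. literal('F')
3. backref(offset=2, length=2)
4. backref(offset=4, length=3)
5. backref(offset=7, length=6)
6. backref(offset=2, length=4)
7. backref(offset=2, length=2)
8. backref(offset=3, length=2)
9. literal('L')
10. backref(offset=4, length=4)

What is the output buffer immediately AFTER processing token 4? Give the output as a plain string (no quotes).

Answer: ZFZFZFZ

Derivation:
Token 1: literal('Z'). Output: "Z"
Token 2: literal('F'). Output: "ZF"
Token 3: backref(off=2, len=2). Copied 'ZF' from pos 0. Output: "ZFZF"
Token 4: backref(off=4, len=3). Copied 'ZFZ' from pos 0. Output: "ZFZFZFZ"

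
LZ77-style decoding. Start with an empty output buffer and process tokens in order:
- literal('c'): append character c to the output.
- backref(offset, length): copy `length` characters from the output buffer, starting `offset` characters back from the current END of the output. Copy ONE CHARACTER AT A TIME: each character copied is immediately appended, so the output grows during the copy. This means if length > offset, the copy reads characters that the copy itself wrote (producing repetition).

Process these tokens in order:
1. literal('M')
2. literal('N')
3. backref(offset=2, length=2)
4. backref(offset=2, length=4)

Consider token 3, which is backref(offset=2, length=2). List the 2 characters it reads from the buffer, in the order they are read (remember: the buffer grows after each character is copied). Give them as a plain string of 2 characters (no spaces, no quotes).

Answer: MN

Derivation:
Token 1: literal('M'). Output: "M"
Token 2: literal('N'). Output: "MN"
Token 3: backref(off=2, len=2). Buffer before: "MN" (len 2)
  byte 1: read out[0]='M', append. Buffer now: "MNM"
  byte 2: read out[1]='N', append. Buffer now: "MNMN"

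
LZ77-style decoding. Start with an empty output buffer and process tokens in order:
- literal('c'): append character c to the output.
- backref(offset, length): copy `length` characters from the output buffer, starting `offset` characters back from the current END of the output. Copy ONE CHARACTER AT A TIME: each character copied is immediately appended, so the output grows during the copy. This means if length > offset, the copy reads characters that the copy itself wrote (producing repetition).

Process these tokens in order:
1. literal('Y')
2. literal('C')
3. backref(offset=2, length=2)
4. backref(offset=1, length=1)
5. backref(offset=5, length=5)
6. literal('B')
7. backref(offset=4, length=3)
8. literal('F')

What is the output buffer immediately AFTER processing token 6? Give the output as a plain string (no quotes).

Token 1: literal('Y'). Output: "Y"
Token 2: literal('C'). Output: "YC"
Token 3: backref(off=2, len=2). Copied 'YC' from pos 0. Output: "YCYC"
Token 4: backref(off=1, len=1). Copied 'C' from pos 3. Output: "YCYCC"
Token 5: backref(off=5, len=5). Copied 'YCYCC' from pos 0. Output: "YCYCCYCYCC"
Token 6: literal('B'). Output: "YCYCCYCYCCB"

Answer: YCYCCYCYCCB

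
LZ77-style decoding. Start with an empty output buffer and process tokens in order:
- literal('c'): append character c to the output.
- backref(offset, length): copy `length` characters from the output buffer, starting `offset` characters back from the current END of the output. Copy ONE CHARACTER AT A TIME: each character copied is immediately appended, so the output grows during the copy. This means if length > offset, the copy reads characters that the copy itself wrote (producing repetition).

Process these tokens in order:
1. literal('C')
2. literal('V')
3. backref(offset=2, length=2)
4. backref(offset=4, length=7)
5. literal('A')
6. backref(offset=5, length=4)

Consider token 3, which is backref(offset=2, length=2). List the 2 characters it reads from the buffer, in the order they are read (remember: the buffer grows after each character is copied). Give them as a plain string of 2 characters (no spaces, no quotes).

Answer: CV

Derivation:
Token 1: literal('C'). Output: "C"
Token 2: literal('V'). Output: "CV"
Token 3: backref(off=2, len=2). Buffer before: "CV" (len 2)
  byte 1: read out[0]='C', append. Buffer now: "CVC"
  byte 2: read out[1]='V', append. Buffer now: "CVCV"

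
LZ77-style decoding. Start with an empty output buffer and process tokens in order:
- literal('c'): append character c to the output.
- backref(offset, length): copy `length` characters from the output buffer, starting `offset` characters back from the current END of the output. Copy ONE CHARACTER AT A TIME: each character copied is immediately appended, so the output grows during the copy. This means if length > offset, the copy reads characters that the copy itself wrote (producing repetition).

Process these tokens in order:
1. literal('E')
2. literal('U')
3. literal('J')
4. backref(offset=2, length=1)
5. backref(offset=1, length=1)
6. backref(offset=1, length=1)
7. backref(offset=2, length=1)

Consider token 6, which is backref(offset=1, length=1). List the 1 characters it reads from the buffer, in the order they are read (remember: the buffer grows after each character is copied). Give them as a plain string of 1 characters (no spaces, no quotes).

Token 1: literal('E'). Output: "E"
Token 2: literal('U'). Output: "EU"
Token 3: literal('J'). Output: "EUJ"
Token 4: backref(off=2, len=1). Copied 'U' from pos 1. Output: "EUJU"
Token 5: backref(off=1, len=1). Copied 'U' from pos 3. Output: "EUJUU"
Token 6: backref(off=1, len=1). Buffer before: "EUJUU" (len 5)
  byte 1: read out[4]='U', append. Buffer now: "EUJUUU"

Answer: U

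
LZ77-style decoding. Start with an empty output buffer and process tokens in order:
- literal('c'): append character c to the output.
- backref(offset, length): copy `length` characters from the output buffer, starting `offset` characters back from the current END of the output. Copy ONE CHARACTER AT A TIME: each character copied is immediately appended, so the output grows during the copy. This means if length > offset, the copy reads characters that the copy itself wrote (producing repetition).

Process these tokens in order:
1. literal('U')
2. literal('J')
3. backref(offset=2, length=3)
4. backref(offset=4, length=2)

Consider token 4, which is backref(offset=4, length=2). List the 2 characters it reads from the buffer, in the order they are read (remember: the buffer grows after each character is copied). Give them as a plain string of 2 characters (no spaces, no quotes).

Answer: JU

Derivation:
Token 1: literal('U'). Output: "U"
Token 2: literal('J'). Output: "UJ"
Token 3: backref(off=2, len=3) (overlapping!). Copied 'UJU' from pos 0. Output: "UJUJU"
Token 4: backref(off=4, len=2). Buffer before: "UJUJU" (len 5)
  byte 1: read out[1]='J', append. Buffer now: "UJUJUJ"
  byte 2: read out[2]='U', append. Buffer now: "UJUJUJU"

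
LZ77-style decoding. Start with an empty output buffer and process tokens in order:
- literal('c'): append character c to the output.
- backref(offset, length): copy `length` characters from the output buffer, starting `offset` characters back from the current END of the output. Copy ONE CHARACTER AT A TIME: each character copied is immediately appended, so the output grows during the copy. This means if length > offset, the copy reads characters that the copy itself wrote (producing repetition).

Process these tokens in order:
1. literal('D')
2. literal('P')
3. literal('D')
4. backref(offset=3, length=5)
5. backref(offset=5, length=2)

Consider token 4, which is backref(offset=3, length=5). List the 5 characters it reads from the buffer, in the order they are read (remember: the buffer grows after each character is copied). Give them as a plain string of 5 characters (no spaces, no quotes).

Answer: DPDDP

Derivation:
Token 1: literal('D'). Output: "D"
Token 2: literal('P'). Output: "DP"
Token 3: literal('D'). Output: "DPD"
Token 4: backref(off=3, len=5). Buffer before: "DPD" (len 3)
  byte 1: read out[0]='D', append. Buffer now: "DPDD"
  byte 2: read out[1]='P', append. Buffer now: "DPDDP"
  byte 3: read out[2]='D', append. Buffer now: "DPDDPD"
  byte 4: read out[3]='D', append. Buffer now: "DPDDPDD"
  byte 5: read out[4]='P', append. Buffer now: "DPDDPDDP"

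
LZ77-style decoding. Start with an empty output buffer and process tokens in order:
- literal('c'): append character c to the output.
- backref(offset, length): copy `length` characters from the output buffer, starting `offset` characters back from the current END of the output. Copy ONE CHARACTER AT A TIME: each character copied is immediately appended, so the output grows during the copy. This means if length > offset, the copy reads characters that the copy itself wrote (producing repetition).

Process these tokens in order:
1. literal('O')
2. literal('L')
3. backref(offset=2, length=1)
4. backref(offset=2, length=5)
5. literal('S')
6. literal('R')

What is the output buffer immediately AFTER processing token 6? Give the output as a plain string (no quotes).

Token 1: literal('O'). Output: "O"
Token 2: literal('L'). Output: "OL"
Token 3: backref(off=2, len=1). Copied 'O' from pos 0. Output: "OLO"
Token 4: backref(off=2, len=5) (overlapping!). Copied 'LOLOL' from pos 1. Output: "OLOLOLOL"
Token 5: literal('S'). Output: "OLOLOLOLS"
Token 6: literal('R'). Output: "OLOLOLOLSR"

Answer: OLOLOLOLSR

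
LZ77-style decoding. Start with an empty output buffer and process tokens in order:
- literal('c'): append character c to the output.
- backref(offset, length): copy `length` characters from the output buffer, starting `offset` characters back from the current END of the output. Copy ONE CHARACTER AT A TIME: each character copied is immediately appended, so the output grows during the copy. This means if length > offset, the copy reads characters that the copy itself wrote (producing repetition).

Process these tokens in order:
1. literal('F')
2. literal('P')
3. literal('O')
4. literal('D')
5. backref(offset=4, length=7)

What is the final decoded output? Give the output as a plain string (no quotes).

Answer: FPODFPODFPO

Derivation:
Token 1: literal('F'). Output: "F"
Token 2: literal('P'). Output: "FP"
Token 3: literal('O'). Output: "FPO"
Token 4: literal('D'). Output: "FPOD"
Token 5: backref(off=4, len=7) (overlapping!). Copied 'FPODFPO' from pos 0. Output: "FPODFPODFPO"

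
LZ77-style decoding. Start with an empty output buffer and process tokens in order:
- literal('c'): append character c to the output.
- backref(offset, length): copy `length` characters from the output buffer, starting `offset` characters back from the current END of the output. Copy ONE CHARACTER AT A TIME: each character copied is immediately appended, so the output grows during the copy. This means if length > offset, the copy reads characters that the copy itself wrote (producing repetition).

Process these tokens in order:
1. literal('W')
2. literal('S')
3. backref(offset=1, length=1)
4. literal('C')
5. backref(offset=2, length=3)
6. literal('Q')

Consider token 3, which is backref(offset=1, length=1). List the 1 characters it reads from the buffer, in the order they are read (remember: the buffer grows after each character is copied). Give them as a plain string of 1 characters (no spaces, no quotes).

Answer: S

Derivation:
Token 1: literal('W'). Output: "W"
Token 2: literal('S'). Output: "WS"
Token 3: backref(off=1, len=1). Buffer before: "WS" (len 2)
  byte 1: read out[1]='S', append. Buffer now: "WSS"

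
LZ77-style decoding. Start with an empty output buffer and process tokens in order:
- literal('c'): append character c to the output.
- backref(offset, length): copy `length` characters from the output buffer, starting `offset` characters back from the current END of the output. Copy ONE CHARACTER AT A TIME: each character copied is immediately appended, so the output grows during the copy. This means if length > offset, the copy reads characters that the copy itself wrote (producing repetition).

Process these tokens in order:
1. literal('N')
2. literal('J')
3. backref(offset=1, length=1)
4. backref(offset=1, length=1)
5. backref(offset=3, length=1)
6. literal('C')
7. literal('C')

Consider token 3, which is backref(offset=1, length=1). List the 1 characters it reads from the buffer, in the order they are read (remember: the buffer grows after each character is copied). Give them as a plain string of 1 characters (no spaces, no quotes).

Token 1: literal('N'). Output: "N"
Token 2: literal('J'). Output: "NJ"
Token 3: backref(off=1, len=1). Buffer before: "NJ" (len 2)
  byte 1: read out[1]='J', append. Buffer now: "NJJ"

Answer: J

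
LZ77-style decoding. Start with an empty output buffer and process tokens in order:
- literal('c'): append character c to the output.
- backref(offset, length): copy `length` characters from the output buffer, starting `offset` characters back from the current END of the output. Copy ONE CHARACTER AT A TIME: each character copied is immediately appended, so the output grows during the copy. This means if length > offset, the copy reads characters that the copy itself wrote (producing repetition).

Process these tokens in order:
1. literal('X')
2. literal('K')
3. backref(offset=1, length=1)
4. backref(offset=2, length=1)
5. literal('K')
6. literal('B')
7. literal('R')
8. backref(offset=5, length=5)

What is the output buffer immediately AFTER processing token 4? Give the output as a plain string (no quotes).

Answer: XKKK

Derivation:
Token 1: literal('X'). Output: "X"
Token 2: literal('K'). Output: "XK"
Token 3: backref(off=1, len=1). Copied 'K' from pos 1. Output: "XKK"
Token 4: backref(off=2, len=1). Copied 'K' from pos 1. Output: "XKKK"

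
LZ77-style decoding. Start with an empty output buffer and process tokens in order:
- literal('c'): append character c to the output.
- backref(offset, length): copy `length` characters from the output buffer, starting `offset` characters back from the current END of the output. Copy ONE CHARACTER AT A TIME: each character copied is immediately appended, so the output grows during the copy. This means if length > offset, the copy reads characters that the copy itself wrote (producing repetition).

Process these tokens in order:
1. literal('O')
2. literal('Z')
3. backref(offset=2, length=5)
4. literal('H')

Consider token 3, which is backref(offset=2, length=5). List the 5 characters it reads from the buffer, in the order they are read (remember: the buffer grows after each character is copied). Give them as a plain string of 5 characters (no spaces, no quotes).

Answer: OZOZO

Derivation:
Token 1: literal('O'). Output: "O"
Token 2: literal('Z'). Output: "OZ"
Token 3: backref(off=2, len=5). Buffer before: "OZ" (len 2)
  byte 1: read out[0]='O', append. Buffer now: "OZO"
  byte 2: read out[1]='Z', append. Buffer now: "OZOZ"
  byte 3: read out[2]='O', append. Buffer now: "OZOZO"
  byte 4: read out[3]='Z', append. Buffer now: "OZOZOZ"
  byte 5: read out[4]='O', append. Buffer now: "OZOZOZO"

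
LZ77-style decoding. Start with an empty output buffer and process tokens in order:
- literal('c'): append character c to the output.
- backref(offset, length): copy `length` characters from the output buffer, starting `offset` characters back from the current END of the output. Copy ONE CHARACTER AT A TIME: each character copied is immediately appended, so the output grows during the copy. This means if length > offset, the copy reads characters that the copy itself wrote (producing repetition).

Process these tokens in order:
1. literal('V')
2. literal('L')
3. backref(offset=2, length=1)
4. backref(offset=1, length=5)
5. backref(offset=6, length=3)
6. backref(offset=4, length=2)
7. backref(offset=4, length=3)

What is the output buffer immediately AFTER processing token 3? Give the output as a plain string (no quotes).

Token 1: literal('V'). Output: "V"
Token 2: literal('L'). Output: "VL"
Token 3: backref(off=2, len=1). Copied 'V' from pos 0. Output: "VLV"

Answer: VLV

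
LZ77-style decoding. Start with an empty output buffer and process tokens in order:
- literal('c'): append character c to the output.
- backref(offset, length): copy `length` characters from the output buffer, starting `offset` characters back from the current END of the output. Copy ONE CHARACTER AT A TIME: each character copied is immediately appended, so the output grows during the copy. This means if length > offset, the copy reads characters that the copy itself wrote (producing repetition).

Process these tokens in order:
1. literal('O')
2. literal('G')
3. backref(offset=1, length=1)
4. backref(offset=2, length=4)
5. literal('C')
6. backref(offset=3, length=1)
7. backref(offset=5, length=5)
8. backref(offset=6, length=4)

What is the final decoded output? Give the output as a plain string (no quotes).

Token 1: literal('O'). Output: "O"
Token 2: literal('G'). Output: "OG"
Token 3: backref(off=1, len=1). Copied 'G' from pos 1. Output: "OGG"
Token 4: backref(off=2, len=4) (overlapping!). Copied 'GGGG' from pos 1. Output: "OGGGGGG"
Token 5: literal('C'). Output: "OGGGGGGC"
Token 6: backref(off=3, len=1). Copied 'G' from pos 5. Output: "OGGGGGGCG"
Token 7: backref(off=5, len=5). Copied 'GGGCG' from pos 4. Output: "OGGGGGGCGGGGCG"
Token 8: backref(off=6, len=4). Copied 'GGGG' from pos 8. Output: "OGGGGGGCGGGGCGGGGG"

Answer: OGGGGGGCGGGGCGGGGG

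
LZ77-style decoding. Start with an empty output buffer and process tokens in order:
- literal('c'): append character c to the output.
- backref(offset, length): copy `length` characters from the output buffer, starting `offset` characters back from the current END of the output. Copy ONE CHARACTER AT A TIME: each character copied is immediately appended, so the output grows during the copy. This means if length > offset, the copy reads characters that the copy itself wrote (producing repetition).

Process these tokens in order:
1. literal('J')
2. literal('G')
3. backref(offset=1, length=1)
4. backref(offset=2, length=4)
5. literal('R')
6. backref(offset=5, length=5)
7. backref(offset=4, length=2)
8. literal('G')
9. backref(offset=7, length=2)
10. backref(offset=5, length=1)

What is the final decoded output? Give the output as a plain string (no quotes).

Token 1: literal('J'). Output: "J"
Token 2: literal('G'). Output: "JG"
Token 3: backref(off=1, len=1). Copied 'G' from pos 1. Output: "JGG"
Token 4: backref(off=2, len=4) (overlapping!). Copied 'GGGG' from pos 1. Output: "JGGGGGG"
Token 5: literal('R'). Output: "JGGGGGGR"
Token 6: backref(off=5, len=5). Copied 'GGGGR' from pos 3. Output: "JGGGGGGRGGGGR"
Token 7: backref(off=4, len=2). Copied 'GG' from pos 9. Output: "JGGGGGGRGGGGRGG"
Token 8: literal('G'). Output: "JGGGGGGRGGGGRGGG"
Token 9: backref(off=7, len=2). Copied 'GG' from pos 9. Output: "JGGGGGGRGGGGRGGGGG"
Token 10: backref(off=5, len=1). Copied 'G' from pos 13. Output: "JGGGGGGRGGGGRGGGGGG"

Answer: JGGGGGGRGGGGRGGGGGG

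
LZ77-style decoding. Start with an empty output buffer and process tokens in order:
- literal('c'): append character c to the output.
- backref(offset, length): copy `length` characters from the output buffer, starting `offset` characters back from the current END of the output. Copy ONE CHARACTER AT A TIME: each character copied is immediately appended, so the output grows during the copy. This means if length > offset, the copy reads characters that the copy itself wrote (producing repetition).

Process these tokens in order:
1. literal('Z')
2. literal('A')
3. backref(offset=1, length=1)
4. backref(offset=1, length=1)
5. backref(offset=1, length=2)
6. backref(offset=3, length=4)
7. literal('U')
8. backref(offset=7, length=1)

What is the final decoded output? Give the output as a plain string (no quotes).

Answer: ZAAAAAAAAAUA

Derivation:
Token 1: literal('Z'). Output: "Z"
Token 2: literal('A'). Output: "ZA"
Token 3: backref(off=1, len=1). Copied 'A' from pos 1. Output: "ZAA"
Token 4: backref(off=1, len=1). Copied 'A' from pos 2. Output: "ZAAA"
Token 5: backref(off=1, len=2) (overlapping!). Copied 'AA' from pos 3. Output: "ZAAAAA"
Token 6: backref(off=3, len=4) (overlapping!). Copied 'AAAA' from pos 3. Output: "ZAAAAAAAAA"
Token 7: literal('U'). Output: "ZAAAAAAAAAU"
Token 8: backref(off=7, len=1). Copied 'A' from pos 4. Output: "ZAAAAAAAAAUA"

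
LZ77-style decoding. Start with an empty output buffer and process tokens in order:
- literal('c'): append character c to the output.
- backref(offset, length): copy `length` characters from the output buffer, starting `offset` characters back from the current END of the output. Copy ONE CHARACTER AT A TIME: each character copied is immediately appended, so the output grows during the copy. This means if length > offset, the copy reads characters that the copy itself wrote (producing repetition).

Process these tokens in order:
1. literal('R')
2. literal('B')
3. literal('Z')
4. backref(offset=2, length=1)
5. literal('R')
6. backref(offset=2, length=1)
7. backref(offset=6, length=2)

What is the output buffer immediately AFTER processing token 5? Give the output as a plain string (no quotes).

Token 1: literal('R'). Output: "R"
Token 2: literal('B'). Output: "RB"
Token 3: literal('Z'). Output: "RBZ"
Token 4: backref(off=2, len=1). Copied 'B' from pos 1. Output: "RBZB"
Token 5: literal('R'). Output: "RBZBR"

Answer: RBZBR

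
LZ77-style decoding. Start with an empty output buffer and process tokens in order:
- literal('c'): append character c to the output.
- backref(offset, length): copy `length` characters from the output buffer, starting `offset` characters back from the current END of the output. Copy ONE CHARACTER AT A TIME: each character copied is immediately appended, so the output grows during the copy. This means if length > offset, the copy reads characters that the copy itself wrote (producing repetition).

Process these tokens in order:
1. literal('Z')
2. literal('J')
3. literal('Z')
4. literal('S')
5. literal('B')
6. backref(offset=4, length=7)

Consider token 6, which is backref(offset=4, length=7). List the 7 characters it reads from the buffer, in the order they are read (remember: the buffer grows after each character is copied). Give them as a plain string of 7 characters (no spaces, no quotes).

Answer: JZSBJZS

Derivation:
Token 1: literal('Z'). Output: "Z"
Token 2: literal('J'). Output: "ZJ"
Token 3: literal('Z'). Output: "ZJZ"
Token 4: literal('S'). Output: "ZJZS"
Token 5: literal('B'). Output: "ZJZSB"
Token 6: backref(off=4, len=7). Buffer before: "ZJZSB" (len 5)
  byte 1: read out[1]='J', append. Buffer now: "ZJZSBJ"
  byte 2: read out[2]='Z', append. Buffer now: "ZJZSBJZ"
  byte 3: read out[3]='S', append. Buffer now: "ZJZSBJZS"
  byte 4: read out[4]='B', append. Buffer now: "ZJZSBJZSB"
  byte 5: read out[5]='J', append. Buffer now: "ZJZSBJZSBJ"
  byte 6: read out[6]='Z', append. Buffer now: "ZJZSBJZSBJZ"
  byte 7: read out[7]='S', append. Buffer now: "ZJZSBJZSBJZS"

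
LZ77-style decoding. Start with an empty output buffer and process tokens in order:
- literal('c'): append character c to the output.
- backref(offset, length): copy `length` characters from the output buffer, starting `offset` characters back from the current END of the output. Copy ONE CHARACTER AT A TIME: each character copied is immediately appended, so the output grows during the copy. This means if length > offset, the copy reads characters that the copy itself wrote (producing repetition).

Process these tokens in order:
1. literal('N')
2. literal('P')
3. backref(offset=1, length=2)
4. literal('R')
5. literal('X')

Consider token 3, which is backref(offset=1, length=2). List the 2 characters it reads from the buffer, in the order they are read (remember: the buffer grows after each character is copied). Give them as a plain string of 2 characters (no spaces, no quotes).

Token 1: literal('N'). Output: "N"
Token 2: literal('P'). Output: "NP"
Token 3: backref(off=1, len=2). Buffer before: "NP" (len 2)
  byte 1: read out[1]='P', append. Buffer now: "NPP"
  byte 2: read out[2]='P', append. Buffer now: "NPPP"

Answer: PP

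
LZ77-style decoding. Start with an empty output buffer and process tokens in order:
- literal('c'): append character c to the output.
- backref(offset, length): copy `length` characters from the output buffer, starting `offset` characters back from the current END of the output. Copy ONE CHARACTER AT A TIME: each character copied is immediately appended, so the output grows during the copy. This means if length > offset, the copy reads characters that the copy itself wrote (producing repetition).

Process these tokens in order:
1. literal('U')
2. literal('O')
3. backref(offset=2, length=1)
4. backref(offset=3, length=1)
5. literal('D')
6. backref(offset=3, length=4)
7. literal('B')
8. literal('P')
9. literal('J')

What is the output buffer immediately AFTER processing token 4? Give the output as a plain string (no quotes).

Answer: UOUU

Derivation:
Token 1: literal('U'). Output: "U"
Token 2: literal('O'). Output: "UO"
Token 3: backref(off=2, len=1). Copied 'U' from pos 0. Output: "UOU"
Token 4: backref(off=3, len=1). Copied 'U' from pos 0. Output: "UOUU"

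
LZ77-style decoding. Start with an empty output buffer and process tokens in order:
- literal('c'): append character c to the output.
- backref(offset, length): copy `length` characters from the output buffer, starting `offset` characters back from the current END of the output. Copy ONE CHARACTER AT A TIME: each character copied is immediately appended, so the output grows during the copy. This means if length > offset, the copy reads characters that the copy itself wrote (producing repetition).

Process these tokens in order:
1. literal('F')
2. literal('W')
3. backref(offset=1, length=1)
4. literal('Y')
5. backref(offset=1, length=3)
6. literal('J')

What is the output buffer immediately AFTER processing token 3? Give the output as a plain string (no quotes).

Answer: FWW

Derivation:
Token 1: literal('F'). Output: "F"
Token 2: literal('W'). Output: "FW"
Token 3: backref(off=1, len=1). Copied 'W' from pos 1. Output: "FWW"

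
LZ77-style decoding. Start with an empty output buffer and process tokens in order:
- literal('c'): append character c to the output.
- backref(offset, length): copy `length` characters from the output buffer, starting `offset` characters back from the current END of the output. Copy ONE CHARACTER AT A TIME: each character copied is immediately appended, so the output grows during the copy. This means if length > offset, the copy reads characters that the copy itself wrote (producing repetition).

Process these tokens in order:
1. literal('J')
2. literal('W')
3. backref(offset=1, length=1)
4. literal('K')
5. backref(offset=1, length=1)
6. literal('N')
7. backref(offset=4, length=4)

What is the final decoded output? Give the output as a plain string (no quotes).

Token 1: literal('J'). Output: "J"
Token 2: literal('W'). Output: "JW"
Token 3: backref(off=1, len=1). Copied 'W' from pos 1. Output: "JWW"
Token 4: literal('K'). Output: "JWWK"
Token 5: backref(off=1, len=1). Copied 'K' from pos 3. Output: "JWWKK"
Token 6: literal('N'). Output: "JWWKKN"
Token 7: backref(off=4, len=4). Copied 'WKKN' from pos 2. Output: "JWWKKNWKKN"

Answer: JWWKKNWKKN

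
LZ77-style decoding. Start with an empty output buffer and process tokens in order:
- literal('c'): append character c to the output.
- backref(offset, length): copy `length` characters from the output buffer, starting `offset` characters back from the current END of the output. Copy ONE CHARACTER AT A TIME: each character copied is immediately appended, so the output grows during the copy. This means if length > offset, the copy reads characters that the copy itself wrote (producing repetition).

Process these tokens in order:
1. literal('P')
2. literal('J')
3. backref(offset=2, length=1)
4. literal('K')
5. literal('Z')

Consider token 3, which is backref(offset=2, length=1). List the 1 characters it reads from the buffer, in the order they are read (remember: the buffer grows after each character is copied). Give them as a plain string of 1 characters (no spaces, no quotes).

Answer: P

Derivation:
Token 1: literal('P'). Output: "P"
Token 2: literal('J'). Output: "PJ"
Token 3: backref(off=2, len=1). Buffer before: "PJ" (len 2)
  byte 1: read out[0]='P', append. Buffer now: "PJP"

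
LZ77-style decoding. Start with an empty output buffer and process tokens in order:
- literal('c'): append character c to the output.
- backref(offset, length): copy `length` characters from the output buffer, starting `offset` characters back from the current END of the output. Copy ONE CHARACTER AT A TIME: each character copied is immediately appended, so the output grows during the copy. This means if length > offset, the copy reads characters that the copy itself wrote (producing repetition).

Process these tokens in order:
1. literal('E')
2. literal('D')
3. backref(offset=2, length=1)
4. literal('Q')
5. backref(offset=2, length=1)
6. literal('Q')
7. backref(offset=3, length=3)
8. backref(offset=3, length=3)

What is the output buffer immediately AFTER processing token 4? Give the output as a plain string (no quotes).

Token 1: literal('E'). Output: "E"
Token 2: literal('D'). Output: "ED"
Token 3: backref(off=2, len=1). Copied 'E' from pos 0. Output: "EDE"
Token 4: literal('Q'). Output: "EDEQ"

Answer: EDEQ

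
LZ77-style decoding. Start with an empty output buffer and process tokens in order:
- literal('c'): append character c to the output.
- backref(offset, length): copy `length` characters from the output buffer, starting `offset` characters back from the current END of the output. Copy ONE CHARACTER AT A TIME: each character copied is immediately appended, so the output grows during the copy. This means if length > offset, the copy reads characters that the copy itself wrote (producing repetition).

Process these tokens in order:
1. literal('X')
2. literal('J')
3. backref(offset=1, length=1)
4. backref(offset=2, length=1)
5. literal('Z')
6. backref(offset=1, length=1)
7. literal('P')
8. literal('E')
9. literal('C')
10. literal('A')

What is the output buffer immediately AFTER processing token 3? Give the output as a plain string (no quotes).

Answer: XJJ

Derivation:
Token 1: literal('X'). Output: "X"
Token 2: literal('J'). Output: "XJ"
Token 3: backref(off=1, len=1). Copied 'J' from pos 1. Output: "XJJ"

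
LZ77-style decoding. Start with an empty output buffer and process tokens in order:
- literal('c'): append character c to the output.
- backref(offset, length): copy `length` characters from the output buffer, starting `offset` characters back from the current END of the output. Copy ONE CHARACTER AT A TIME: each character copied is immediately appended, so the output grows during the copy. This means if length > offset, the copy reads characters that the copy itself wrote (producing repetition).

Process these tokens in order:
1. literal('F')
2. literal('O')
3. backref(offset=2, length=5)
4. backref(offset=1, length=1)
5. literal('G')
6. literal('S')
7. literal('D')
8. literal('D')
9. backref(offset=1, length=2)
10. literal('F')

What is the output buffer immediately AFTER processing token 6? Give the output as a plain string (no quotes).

Answer: FOFOFOFFGS

Derivation:
Token 1: literal('F'). Output: "F"
Token 2: literal('O'). Output: "FO"
Token 3: backref(off=2, len=5) (overlapping!). Copied 'FOFOF' from pos 0. Output: "FOFOFOF"
Token 4: backref(off=1, len=1). Copied 'F' from pos 6. Output: "FOFOFOFF"
Token 5: literal('G'). Output: "FOFOFOFFG"
Token 6: literal('S'). Output: "FOFOFOFFGS"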